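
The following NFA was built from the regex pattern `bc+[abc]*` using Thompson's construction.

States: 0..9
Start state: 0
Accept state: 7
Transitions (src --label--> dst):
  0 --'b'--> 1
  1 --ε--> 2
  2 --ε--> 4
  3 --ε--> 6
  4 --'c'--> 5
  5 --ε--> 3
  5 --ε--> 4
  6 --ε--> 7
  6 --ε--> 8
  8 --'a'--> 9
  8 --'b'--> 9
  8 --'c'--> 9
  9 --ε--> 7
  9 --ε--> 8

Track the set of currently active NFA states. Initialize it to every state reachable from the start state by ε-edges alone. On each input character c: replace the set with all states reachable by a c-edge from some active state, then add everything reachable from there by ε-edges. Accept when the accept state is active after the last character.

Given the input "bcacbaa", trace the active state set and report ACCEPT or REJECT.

start: ε-closure({0}) = {0}
'b' @ 1: {1,2,4}
'c' @ 2: {3,4,5,6,7,8}  ✓accept
'a' @ 3: {7,8,9}  ✓accept
'c' @ 4: {7,8,9}  ✓accept
'b' @ 5: {7,8,9}  ✓accept
'a' @ 6: {7,8,9}  ✓accept
'a' @ 7: {7,8,9}  ✓accept
after full input: {7,8,9}  (accept=7 in)

Answer: ACCEPT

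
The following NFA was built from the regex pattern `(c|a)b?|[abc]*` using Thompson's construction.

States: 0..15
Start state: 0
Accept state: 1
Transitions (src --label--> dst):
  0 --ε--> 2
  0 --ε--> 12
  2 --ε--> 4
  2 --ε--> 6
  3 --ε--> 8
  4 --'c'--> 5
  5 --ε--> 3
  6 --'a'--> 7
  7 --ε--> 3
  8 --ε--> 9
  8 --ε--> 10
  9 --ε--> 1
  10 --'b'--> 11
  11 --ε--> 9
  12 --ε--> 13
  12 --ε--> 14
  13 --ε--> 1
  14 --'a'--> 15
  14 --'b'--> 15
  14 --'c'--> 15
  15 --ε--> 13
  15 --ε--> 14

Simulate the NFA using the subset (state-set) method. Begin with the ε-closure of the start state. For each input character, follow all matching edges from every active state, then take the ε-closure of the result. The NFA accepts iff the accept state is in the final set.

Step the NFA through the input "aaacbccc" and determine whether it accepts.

Answer: ACCEPT

Derivation:
start: ε-closure({0}) = {0,1,2,4,6,12,13,14}
'a' @ 1: {1,3,7,8,9,10,13,14,15}  ✓accept
'a' @ 2: {1,13,14,15}  ✓accept
'a' @ 3: {1,13,14,15}  ✓accept
'c' @ 4: {1,13,14,15}  ✓accept
'b' @ 5: {1,13,14,15}  ✓accept
'c' @ 6: {1,13,14,15}  ✓accept
'c' @ 7: {1,13,14,15}  ✓accept
'c' @ 8: {1,13,14,15}  ✓accept
end set {1,13,14,15} — state 1 in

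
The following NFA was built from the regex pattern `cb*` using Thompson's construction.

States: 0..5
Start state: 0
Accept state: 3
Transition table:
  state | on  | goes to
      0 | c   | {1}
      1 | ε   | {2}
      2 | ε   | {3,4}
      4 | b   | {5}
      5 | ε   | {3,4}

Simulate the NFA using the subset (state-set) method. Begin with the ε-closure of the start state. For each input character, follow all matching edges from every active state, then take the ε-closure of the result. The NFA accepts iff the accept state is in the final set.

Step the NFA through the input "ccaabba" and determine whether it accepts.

Answer: REJECT

Derivation:
start: ε-closure({0}) = {0}
'c' @ 1: {1,2,3,4}  (accept∈set)
'c' @ 2: {}  — no active states
rest 'aabba' ignored (set empty)
end set {} — state 3 not in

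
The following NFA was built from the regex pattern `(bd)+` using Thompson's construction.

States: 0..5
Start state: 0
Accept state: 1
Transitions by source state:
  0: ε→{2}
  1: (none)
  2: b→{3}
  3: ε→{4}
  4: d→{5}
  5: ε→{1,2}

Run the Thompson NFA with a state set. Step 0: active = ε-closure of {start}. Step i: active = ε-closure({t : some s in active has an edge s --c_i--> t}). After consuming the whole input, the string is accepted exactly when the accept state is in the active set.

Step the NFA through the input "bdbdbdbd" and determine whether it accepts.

Answer: ACCEPT

Trace:
initial (ε-close {0}): {0,2}
'b' @ 1: {3,4}
'd' @ 2: {1,2,5}  [accepting]
'b' @ 3: {3,4}
'd' @ 4: {1,2,5}  [accepting]
'b' @ 5: {3,4}
'd' @ 6: {1,2,5}  [accepting]
'b' @ 7: {3,4}
'd' @ 8: {1,2,5}  [accepting]
end set {1,2,5} — state 1 in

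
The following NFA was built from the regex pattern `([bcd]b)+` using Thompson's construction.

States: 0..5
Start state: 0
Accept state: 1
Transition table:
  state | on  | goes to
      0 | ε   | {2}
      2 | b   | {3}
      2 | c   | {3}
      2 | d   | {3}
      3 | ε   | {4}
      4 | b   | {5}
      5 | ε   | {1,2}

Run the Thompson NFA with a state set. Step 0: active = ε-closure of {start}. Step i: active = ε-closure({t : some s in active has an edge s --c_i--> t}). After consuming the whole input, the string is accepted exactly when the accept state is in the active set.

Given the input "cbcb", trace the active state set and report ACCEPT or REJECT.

Answer: ACCEPT

Trace:
start: ε-closure({0}) = {0,2}
'c' @ 1: {3,4}
'b' @ 2: {1,2,5}  [accepting]
'c' @ 3: {3,4}
'b' @ 4: {1,2,5}  [accepting]
end set {1,2,5} — state 1 in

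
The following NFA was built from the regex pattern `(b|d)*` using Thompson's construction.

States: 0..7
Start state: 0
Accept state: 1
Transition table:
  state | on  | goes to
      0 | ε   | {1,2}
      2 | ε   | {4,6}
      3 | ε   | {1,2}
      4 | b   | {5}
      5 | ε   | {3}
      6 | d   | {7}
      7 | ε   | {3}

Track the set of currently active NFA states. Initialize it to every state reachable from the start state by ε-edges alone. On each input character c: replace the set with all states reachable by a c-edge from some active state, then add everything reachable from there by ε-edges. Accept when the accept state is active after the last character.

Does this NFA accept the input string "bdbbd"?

initial (ε-close {0}): {0,1,2,4,6}
'b' @ 1: {1,2,3,4,5,6}  ✓accept
'd' @ 2: {1,2,3,4,6,7}  ✓accept
'b' @ 3: {1,2,3,4,5,6}  ✓accept
'b' @ 4: {1,2,3,4,5,6}  ✓accept
'd' @ 5: {1,2,3,4,6,7}  ✓accept
after full input: {1,2,3,4,6,7}  (accept=1 in)

Answer: ACCEPT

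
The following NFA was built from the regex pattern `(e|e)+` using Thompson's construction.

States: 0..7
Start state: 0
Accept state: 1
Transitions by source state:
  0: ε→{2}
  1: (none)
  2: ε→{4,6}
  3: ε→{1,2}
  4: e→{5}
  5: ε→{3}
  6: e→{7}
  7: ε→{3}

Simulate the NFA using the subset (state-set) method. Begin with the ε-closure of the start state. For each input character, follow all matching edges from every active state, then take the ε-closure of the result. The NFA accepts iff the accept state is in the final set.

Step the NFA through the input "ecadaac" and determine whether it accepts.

initial (ε-close {0}): {0,2,4,6}
'e' @ 1: {1,2,3,4,5,6,7}  [accepting]
'c' @ 2: {}  — dead — no transitions
rest 'adaac' ignored (set empty)
final: {}; accept 1 not in set

Answer: REJECT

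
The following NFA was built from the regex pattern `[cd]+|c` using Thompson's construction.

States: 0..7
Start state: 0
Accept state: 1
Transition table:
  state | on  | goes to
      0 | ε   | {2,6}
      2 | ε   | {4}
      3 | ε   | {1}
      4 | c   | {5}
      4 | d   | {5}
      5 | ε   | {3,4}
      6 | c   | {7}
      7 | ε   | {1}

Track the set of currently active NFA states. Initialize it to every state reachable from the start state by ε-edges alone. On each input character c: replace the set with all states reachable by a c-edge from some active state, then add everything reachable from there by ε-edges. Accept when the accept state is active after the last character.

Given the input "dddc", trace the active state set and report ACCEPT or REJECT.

start: ε-closure({0}) = {0,2,4,6}
'd' @ 1: {1,3,4,5}  ✓accept
'd' @ 2: {1,3,4,5}  ✓accept
'd' @ 3: {1,3,4,5}  ✓accept
'c' @ 4: {1,3,4,5}  ✓accept
end set {1,3,4,5} — state 1 in

Answer: ACCEPT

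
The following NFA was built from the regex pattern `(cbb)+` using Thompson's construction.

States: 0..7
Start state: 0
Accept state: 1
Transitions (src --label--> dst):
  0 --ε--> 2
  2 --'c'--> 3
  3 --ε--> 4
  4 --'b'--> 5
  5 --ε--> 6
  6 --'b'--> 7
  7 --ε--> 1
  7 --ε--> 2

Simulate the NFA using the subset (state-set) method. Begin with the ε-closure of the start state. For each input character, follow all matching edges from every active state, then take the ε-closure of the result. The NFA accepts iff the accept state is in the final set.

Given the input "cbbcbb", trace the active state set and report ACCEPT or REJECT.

S₀ = ε-closure({0}) = {0,2}
'c' @ 1: {3,4}
'b' @ 2: {5,6}
'b' @ 3: {1,2,7}  [accepting]
'c' @ 4: {3,4}
'b' @ 5: {5,6}
'b' @ 6: {1,2,7}  [accepting]
end set {1,2,7} — state 1 in

Answer: ACCEPT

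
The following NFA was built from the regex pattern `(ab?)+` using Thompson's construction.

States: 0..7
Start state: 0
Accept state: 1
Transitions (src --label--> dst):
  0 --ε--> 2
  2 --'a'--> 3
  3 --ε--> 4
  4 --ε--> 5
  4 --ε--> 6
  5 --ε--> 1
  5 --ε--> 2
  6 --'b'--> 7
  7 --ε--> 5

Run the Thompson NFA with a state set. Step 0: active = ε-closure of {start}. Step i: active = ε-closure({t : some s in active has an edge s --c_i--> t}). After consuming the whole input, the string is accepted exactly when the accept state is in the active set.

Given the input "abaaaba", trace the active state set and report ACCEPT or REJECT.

Answer: ACCEPT

Derivation:
S₀ = ε-closure({0}) = {0,2}
'a' @ 1: {1,2,3,4,5,6}  ✓accept
'b' @ 2: {1,2,5,7}  ✓accept
'a' @ 3: {1,2,3,4,5,6}  ✓accept
'a' @ 4: {1,2,3,4,5,6}  ✓accept
'a' @ 5: {1,2,3,4,5,6}  ✓accept
'b' @ 6: {1,2,5,7}  ✓accept
'a' @ 7: {1,2,3,4,5,6}  ✓accept
after full input: {1,2,3,4,5,6}  (accept=1 in)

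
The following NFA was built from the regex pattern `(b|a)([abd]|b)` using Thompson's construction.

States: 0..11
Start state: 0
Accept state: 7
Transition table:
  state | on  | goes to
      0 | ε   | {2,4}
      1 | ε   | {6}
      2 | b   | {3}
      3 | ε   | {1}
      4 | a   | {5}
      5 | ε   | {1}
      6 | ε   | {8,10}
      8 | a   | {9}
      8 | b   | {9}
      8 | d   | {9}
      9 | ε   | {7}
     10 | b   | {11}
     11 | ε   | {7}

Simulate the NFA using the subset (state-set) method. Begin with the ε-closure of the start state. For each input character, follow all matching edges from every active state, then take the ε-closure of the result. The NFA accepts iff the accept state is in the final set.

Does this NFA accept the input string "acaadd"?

initial (ε-close {0}): {0,2,4}
'a' @ 1: {1,5,6,8,10}
'c' @ 2: {}  — dead — no transitions
rest 'aadd' ignored (set empty)
after full input: {}  (accept=7 not in)

Answer: REJECT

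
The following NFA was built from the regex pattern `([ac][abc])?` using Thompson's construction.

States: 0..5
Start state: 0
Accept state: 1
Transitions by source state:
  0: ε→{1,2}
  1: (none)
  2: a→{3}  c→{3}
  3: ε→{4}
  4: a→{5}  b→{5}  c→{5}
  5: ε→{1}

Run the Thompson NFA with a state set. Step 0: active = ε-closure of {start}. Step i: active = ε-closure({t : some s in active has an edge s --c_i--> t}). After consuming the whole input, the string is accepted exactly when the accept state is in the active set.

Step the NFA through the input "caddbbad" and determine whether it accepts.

Answer: REJECT

Steps:
initial (ε-close {0}): {0,1,2}
'c' @ 1: {3,4}
'a' @ 2: {1,5}  ✓accept
'd' @ 3: {}  — dead — no transitions
rest 'dbbad' ignored (set empty)
end set {} — state 1 not in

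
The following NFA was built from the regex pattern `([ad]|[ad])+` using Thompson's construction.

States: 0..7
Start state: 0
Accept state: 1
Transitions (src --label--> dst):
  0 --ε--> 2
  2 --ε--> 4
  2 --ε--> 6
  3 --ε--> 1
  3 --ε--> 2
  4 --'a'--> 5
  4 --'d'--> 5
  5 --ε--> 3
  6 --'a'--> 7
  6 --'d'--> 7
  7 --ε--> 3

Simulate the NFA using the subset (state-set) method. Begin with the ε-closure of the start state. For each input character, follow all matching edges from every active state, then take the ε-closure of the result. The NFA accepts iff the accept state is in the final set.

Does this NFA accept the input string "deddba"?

Answer: REJECT

Steps:
initial (ε-close {0}): {0,2,4,6}
'd' @ 1: {1,2,3,4,5,6,7}  ✓accept
'e' @ 2: {}  — dead — no transitions
rest 'ddba' ignored (set empty)
after full input: {}  (accept=1 not in)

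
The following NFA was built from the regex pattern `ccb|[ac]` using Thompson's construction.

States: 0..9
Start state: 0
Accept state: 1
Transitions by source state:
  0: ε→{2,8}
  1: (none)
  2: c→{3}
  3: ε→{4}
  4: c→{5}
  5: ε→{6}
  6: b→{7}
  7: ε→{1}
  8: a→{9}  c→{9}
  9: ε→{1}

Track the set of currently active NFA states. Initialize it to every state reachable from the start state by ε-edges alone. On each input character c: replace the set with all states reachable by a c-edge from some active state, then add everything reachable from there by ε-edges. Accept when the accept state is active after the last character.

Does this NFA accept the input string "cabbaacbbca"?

start: ε-closure({0}) = {0,2,8}
'c' @ 1: {1,3,4,9}  ✓accept
'a' @ 2: {}  — dead — no transitions
rest 'bbaacbbca' ignored (set empty)
end set {} — state 1 not in

Answer: REJECT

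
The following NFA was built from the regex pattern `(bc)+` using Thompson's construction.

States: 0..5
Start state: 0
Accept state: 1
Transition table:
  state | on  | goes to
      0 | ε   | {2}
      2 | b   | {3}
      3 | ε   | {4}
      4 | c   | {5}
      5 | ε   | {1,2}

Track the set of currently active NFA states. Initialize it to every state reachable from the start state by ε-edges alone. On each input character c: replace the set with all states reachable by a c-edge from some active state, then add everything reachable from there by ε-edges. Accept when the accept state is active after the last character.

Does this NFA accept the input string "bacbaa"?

Answer: REJECT

Steps:
start: ε-closure({0}) = {0,2}
'b' @ 1: {3,4}
'a' @ 2: {}  — no active states
rest 'cbaa' ignored (set empty)
final: {}; accept 1 not in set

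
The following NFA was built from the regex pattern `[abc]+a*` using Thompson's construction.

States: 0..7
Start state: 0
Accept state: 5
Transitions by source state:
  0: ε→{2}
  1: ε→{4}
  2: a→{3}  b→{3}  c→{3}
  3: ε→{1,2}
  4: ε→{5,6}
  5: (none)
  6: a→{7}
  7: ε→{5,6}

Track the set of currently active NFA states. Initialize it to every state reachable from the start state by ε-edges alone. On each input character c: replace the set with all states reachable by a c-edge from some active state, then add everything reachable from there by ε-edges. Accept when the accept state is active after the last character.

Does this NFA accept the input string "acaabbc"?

S₀ = ε-closure({0}) = {0,2}
'a' @ 1: {1,2,3,4,5,6}  (accept∈set)
'c' @ 2: {1,2,3,4,5,6}  (accept∈set)
'a' @ 3: {1,2,3,4,5,6,7}  (accept∈set)
'a' @ 4: {1,2,3,4,5,6,7}  (accept∈set)
'b' @ 5: {1,2,3,4,5,6}  (accept∈set)
'b' @ 6: {1,2,3,4,5,6}  (accept∈set)
'c' @ 7: {1,2,3,4,5,6}  (accept∈set)
end set {1,2,3,4,5,6} — state 5 in

Answer: ACCEPT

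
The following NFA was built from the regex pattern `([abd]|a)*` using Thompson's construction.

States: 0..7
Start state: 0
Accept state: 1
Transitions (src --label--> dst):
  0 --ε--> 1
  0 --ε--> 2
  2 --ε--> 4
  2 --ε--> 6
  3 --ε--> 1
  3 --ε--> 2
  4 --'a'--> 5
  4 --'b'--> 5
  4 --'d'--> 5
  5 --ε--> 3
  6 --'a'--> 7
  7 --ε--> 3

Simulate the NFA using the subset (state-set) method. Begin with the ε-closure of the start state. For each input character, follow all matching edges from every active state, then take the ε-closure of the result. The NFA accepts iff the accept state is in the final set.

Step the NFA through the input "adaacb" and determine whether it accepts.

start: ε-closure({0}) = {0,1,2,4,6}
'a' @ 1: {1,2,3,4,5,6,7}  ✓accept
'd' @ 2: {1,2,3,4,5,6}  ✓accept
'a' @ 3: {1,2,3,4,5,6,7}  ✓accept
'a' @ 4: {1,2,3,4,5,6,7}  ✓accept
'c' @ 5: {}  — state set empty
rest 'b' ignored (set empty)
final: {}; accept 1 not in set

Answer: REJECT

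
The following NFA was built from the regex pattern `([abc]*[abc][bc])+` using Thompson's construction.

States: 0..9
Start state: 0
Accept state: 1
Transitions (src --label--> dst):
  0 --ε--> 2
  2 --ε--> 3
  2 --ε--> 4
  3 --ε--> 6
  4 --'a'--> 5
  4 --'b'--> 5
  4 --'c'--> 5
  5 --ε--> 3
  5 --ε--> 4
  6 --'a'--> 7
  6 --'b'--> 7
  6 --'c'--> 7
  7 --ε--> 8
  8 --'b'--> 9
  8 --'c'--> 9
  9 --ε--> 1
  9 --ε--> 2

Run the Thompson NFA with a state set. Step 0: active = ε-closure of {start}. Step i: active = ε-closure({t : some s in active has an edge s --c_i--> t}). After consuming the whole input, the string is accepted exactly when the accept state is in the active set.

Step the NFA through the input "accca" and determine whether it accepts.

S₀ = ε-closure({0}) = {0,2,3,4,6}
'a' @ 1: {3,4,5,6,7,8}
'c' @ 2: {1,2,3,4,5,6,7,8,9}  ✓accept
'c' @ 3: {1,2,3,4,5,6,7,8,9}  ✓accept
'c' @ 4: {1,2,3,4,5,6,7,8,9}  ✓accept
'a' @ 5: {3,4,5,6,7,8}
final: {3,4,5,6,7,8}; accept 1 not in set

Answer: REJECT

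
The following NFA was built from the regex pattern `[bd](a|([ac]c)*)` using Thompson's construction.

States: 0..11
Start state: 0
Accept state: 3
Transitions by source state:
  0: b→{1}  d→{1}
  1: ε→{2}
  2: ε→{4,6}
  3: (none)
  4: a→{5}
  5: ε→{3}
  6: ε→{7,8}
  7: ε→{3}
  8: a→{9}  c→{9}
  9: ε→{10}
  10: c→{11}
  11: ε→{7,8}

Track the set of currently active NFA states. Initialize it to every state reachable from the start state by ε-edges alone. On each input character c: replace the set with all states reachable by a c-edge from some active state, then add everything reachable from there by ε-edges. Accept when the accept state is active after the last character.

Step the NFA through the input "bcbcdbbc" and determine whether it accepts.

Answer: REJECT

Steps:
initial (ε-close {0}): {0}
'b' @ 1: {1,2,3,4,6,7,8}  [accepting]
'c' @ 2: {9,10}
'b' @ 3: {}  — state set empty
rest 'cdbbc' ignored (set empty)
after full input: {}  (accept=3 not in)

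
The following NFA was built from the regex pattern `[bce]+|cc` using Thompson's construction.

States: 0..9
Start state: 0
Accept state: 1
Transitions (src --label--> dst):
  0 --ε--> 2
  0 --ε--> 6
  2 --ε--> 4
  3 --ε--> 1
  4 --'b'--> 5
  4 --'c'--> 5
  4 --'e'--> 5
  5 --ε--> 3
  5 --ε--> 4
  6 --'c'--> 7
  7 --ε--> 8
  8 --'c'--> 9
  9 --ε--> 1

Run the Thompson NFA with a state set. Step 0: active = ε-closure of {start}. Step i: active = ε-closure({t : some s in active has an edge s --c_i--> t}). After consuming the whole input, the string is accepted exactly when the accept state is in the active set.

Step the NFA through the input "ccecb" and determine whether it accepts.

Answer: ACCEPT

Steps:
initial (ε-close {0}): {0,2,4,6}
'c' @ 1: {1,3,4,5,7,8}  [accepting]
'c' @ 2: {1,3,4,5,9}  [accepting]
'e' @ 3: {1,3,4,5}  [accepting]
'c' @ 4: {1,3,4,5}  [accepting]
'b' @ 5: {1,3,4,5}  [accepting]
after full input: {1,3,4,5}  (accept=1 in)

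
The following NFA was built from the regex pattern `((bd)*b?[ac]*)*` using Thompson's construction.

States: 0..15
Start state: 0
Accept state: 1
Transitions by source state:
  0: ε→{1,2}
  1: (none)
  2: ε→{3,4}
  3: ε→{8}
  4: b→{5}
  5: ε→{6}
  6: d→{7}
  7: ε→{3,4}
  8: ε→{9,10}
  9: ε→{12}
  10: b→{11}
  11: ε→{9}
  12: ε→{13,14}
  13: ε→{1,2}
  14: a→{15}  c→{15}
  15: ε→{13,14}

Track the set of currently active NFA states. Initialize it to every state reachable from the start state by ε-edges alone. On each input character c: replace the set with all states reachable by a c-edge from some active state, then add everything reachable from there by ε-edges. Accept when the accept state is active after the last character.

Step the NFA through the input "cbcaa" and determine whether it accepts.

start: ε-closure({0}) = {0,1,2,3,4,8,9,10,12,13,14}
'c' @ 1: {1,2,3,4,8,9,10,12,13,14,15}  ✓accept
'b' @ 2: {1,2,3,4,5,6,8,9,10,11,12,13,14}  ✓accept
'c' @ 3: {1,2,3,4,8,9,10,12,13,14,15}  ✓accept
'a' @ 4: {1,2,3,4,8,9,10,12,13,14,15}  ✓accept
'a' @ 5: {1,2,3,4,8,9,10,12,13,14,15}  ✓accept
final: {1,2,3,4,8,9,10,12,13,14,15}; accept 1 in set

Answer: ACCEPT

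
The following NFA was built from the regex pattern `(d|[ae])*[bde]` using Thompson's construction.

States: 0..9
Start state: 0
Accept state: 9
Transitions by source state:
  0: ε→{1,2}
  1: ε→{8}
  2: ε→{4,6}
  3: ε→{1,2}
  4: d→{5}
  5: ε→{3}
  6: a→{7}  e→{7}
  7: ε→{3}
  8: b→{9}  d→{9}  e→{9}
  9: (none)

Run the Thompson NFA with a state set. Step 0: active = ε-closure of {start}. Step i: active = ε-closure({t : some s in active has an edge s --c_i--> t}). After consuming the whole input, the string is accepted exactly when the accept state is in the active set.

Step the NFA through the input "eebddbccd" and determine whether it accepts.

initial (ε-close {0}): {0,1,2,4,6,8}
'e' @ 1: {1,2,3,4,6,7,8,9}  ✓accept
'e' @ 2: {1,2,3,4,6,7,8,9}  ✓accept
'b' @ 3: {9}  ✓accept
'd' @ 4: {}  — dead — no transitions
rest 'dbccd' ignored (set empty)
after full input: {}  (accept=9 not in)

Answer: REJECT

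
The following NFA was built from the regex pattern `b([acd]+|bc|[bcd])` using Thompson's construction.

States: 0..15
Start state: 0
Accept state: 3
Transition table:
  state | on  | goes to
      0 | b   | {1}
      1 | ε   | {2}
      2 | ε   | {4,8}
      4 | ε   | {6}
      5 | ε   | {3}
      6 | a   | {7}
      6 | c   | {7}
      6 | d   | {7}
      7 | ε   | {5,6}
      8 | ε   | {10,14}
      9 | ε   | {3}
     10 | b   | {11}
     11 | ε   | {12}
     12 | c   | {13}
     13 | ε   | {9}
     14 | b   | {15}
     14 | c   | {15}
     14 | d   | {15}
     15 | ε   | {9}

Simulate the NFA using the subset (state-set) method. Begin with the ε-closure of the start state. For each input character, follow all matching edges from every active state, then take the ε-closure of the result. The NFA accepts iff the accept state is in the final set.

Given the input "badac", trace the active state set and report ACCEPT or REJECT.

Answer: ACCEPT

Steps:
start: ε-closure({0}) = {0}
'b' @ 1: {1,2,4,6,8,10,14}
'a' @ 2: {3,5,6,7}  ✓accept
'd' @ 3: {3,5,6,7}  ✓accept
'a' @ 4: {3,5,6,7}  ✓accept
'c' @ 5: {3,5,6,7}  ✓accept
end set {3,5,6,7} — state 3 in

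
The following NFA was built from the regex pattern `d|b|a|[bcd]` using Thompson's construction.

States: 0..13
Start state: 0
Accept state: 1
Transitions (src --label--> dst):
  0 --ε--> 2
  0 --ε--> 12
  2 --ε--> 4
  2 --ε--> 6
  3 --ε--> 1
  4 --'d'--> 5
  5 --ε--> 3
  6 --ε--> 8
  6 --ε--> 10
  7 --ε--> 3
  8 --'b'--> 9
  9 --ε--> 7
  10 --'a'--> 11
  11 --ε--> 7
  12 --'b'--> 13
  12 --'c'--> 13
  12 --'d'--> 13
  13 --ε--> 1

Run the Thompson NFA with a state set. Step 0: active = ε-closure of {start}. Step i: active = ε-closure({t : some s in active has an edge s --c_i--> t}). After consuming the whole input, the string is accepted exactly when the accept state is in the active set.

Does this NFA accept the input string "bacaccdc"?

Answer: REJECT

Steps:
S₀ = ε-closure({0}) = {0,2,4,6,8,10,12}
'b' @ 1: {1,3,7,9,13}  ✓accept
'a' @ 2: {}  — dead — no transitions
rest 'caccdc' ignored (set empty)
final: {}; accept 1 not in set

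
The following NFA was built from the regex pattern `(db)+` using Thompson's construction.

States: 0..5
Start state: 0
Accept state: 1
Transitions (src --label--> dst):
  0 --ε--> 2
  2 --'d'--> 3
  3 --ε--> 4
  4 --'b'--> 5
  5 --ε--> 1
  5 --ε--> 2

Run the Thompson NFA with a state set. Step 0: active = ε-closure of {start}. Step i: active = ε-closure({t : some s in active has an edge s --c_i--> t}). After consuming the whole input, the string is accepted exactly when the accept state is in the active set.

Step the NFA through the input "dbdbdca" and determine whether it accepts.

start: ε-closure({0}) = {0,2}
'd' @ 1: {3,4}
'b' @ 2: {1,2,5}  [accepting]
'd' @ 3: {3,4}
'b' @ 4: {1,2,5}  [accepting]
'd' @ 5: {3,4}
'c' @ 6: {}  — no active states
rest 'a' ignored (set empty)
final: {}; accept 1 not in set

Answer: REJECT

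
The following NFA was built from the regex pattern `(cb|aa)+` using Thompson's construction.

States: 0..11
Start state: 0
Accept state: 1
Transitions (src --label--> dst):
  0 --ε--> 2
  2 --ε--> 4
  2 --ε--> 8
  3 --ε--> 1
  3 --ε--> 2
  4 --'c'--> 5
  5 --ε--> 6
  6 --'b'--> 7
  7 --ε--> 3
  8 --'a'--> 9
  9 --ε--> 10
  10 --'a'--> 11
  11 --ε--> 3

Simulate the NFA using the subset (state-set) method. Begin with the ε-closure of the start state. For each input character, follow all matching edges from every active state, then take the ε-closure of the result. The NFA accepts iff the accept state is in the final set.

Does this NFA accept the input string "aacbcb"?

S₀ = ε-closure({0}) = {0,2,4,8}
'a' @ 1: {9,10}
'a' @ 2: {1,2,3,4,8,11}  ✓accept
'c' @ 3: {5,6}
'b' @ 4: {1,2,3,4,7,8}  ✓accept
'c' @ 5: {5,6}
'b' @ 6: {1,2,3,4,7,8}  ✓accept
final: {1,2,3,4,7,8}; accept 1 in set

Answer: ACCEPT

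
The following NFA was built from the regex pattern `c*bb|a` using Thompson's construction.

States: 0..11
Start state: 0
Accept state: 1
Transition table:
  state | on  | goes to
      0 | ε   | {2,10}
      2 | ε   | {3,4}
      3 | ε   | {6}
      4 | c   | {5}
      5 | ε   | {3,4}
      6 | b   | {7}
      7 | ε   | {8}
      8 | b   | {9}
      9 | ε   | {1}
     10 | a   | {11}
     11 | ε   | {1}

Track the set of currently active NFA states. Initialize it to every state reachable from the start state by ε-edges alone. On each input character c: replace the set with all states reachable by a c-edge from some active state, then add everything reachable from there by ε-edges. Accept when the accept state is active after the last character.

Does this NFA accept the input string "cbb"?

S₀ = ε-closure({0}) = {0,2,3,4,6,10}
'c' @ 1: {3,4,5,6}
'b' @ 2: {7,8}
'b' @ 3: {1,9}  ✓accept
final: {1,9}; accept 1 in set

Answer: ACCEPT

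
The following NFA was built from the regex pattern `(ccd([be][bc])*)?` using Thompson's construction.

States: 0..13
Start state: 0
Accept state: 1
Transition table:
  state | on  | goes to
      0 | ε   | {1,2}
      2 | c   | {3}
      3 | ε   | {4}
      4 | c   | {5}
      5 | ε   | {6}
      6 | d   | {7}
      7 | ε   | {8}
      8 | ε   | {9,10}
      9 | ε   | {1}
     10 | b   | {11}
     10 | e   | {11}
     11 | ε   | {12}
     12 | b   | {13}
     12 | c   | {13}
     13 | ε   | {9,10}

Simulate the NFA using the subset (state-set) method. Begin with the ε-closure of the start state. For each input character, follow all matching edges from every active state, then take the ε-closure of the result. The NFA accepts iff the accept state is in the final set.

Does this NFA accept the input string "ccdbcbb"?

start: ε-closure({0}) = {0,1,2}
'c' @ 1: {3,4}
'c' @ 2: {5,6}
'd' @ 3: {1,7,8,9,10}  ✓accept
'b' @ 4: {11,12}
'c' @ 5: {1,9,10,13}  ✓accept
'b' @ 6: {11,12}
'b' @ 7: {1,9,10,13}  ✓accept
final: {1,9,10,13}; accept 1 in set

Answer: ACCEPT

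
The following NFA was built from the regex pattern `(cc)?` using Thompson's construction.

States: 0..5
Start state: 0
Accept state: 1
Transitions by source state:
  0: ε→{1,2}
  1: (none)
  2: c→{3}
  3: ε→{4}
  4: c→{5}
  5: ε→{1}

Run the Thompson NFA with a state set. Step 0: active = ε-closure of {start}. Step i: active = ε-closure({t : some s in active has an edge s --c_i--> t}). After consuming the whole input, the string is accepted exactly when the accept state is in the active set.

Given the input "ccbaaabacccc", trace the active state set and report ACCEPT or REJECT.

Answer: REJECT

Derivation:
start: ε-closure({0}) = {0,1,2}
'c' @ 1: {3,4}
'c' @ 2: {1,5}  [accepting]
'b' @ 3: {}  — state set empty
rest 'aaabacccc' ignored (set empty)
end set {} — state 1 not in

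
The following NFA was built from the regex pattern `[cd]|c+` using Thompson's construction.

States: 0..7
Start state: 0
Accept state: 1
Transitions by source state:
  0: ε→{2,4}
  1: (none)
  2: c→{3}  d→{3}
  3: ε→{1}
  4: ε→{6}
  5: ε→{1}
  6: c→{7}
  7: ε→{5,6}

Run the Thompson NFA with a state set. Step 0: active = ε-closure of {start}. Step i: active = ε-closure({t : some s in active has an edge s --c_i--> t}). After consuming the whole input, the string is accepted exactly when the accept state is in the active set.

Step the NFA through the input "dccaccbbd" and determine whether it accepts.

Answer: REJECT

Trace:
S₀ = ε-closure({0}) = {0,2,4,6}
'd' @ 1: {1,3}  (accept∈set)
'c' @ 2: {}  — no active states
rest 'caccbbd' ignored (set empty)
end set {} — state 1 not in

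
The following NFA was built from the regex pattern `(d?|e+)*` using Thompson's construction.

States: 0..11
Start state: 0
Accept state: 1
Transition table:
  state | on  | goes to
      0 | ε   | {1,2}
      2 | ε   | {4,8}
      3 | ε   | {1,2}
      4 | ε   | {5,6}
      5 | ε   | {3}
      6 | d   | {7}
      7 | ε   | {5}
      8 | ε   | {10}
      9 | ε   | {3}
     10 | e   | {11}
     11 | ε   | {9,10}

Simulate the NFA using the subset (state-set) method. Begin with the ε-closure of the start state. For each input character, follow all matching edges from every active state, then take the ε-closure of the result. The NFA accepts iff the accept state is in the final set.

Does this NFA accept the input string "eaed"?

Answer: REJECT

Trace:
initial (ε-close {0}): {0,1,2,3,4,5,6,8,10}
'e' @ 1: {1,2,3,4,5,6,8,9,10,11}  (accept∈set)
'a' @ 2: {}  — no active states
rest 'ed' ignored (set empty)
final: {}; accept 1 not in set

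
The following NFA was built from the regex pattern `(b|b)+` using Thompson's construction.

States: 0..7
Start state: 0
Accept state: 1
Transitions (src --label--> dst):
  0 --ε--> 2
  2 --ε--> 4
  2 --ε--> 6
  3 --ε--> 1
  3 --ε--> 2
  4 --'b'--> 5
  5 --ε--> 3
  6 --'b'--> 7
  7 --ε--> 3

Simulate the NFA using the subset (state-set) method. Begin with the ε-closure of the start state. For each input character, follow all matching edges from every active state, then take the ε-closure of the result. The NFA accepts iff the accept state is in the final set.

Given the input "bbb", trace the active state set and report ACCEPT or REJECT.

Answer: ACCEPT

Derivation:
start: ε-closure({0}) = {0,2,4,6}
'b' @ 1: {1,2,3,4,5,6,7}  [accepting]
'b' @ 2: {1,2,3,4,5,6,7}  [accepting]
'b' @ 3: {1,2,3,4,5,6,7}  [accepting]
final: {1,2,3,4,5,6,7}; accept 1 in set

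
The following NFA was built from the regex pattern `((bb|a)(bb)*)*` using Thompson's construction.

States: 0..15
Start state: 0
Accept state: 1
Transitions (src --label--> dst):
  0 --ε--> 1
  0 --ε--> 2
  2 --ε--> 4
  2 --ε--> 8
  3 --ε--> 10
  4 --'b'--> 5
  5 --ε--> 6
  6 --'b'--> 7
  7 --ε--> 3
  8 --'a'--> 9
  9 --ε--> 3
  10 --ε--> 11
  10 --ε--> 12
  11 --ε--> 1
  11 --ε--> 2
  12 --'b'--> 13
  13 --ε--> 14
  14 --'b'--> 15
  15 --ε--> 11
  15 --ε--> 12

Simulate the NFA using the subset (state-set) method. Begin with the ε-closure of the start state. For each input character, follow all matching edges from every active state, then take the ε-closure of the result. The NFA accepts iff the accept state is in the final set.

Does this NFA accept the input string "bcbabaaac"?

start: ε-closure({0}) = {0,1,2,4,8}
'b' @ 1: {5,6}
'c' @ 2: {}  — no active states
rest 'babaaac' ignored (set empty)
after full input: {}  (accept=1 not in)

Answer: REJECT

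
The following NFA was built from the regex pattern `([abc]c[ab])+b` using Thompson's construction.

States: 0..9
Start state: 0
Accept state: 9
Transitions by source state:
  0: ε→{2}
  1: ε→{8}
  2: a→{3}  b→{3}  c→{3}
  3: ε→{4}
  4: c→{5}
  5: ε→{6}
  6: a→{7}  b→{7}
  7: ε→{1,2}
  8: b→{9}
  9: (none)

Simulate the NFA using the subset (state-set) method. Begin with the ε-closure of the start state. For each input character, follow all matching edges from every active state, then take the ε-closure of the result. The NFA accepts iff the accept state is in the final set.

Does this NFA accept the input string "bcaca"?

Answer: REJECT

Derivation:
initial (ε-close {0}): {0,2}
'b' @ 1: {3,4}
'c' @ 2: {5,6}
'a' @ 3: {1,2,7,8}
'c' @ 4: {3,4}
'a' @ 5: {}  — state set empty
final: {}; accept 9 not in set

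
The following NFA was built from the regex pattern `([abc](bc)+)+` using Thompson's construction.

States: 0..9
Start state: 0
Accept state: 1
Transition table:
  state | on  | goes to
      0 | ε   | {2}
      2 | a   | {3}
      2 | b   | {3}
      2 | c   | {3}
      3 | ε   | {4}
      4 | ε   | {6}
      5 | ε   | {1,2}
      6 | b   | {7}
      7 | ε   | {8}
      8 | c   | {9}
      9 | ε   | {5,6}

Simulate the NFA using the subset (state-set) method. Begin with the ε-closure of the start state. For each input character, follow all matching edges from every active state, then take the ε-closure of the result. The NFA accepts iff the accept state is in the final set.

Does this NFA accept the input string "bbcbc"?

Answer: ACCEPT

Derivation:
start: ε-closure({0}) = {0,2}
'b' @ 1: {3,4,6}
'b' @ 2: {7,8}
'c' @ 3: {1,2,5,6,9}  [accepting]
'b' @ 4: {3,4,6,7,8}
'c' @ 5: {1,2,5,6,9}  [accepting]
final: {1,2,5,6,9}; accept 1 in set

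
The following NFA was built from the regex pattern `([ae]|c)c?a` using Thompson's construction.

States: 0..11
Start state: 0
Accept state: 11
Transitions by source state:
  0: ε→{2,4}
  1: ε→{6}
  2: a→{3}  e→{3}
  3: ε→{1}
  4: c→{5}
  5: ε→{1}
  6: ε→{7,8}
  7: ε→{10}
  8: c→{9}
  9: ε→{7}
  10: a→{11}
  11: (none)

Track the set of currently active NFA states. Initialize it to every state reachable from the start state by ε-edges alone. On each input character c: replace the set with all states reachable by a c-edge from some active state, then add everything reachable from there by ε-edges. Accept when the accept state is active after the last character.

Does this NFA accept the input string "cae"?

initial (ε-close {0}): {0,2,4}
'c' @ 1: {1,5,6,7,8,10}
'a' @ 2: {11}  [accepting]
'e' @ 3: {}  — no active states
after full input: {}  (accept=11 not in)

Answer: REJECT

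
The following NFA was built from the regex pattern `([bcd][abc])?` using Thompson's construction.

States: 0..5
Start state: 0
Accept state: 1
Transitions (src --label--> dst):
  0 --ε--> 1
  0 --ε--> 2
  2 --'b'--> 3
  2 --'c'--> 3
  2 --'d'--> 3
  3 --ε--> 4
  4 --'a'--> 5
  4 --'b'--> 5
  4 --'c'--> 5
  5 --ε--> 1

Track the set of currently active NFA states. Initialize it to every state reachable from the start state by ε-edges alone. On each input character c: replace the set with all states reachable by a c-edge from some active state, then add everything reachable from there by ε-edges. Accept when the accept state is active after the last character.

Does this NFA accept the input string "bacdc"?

Answer: REJECT

Trace:
initial (ε-close {0}): {0,1,2}
'b' @ 1: {3,4}
'a' @ 2: {1,5}  (accept∈set)
'c' @ 3: {}  — dead — no transitions
rest 'dc' ignored (set empty)
final: {}; accept 1 not in set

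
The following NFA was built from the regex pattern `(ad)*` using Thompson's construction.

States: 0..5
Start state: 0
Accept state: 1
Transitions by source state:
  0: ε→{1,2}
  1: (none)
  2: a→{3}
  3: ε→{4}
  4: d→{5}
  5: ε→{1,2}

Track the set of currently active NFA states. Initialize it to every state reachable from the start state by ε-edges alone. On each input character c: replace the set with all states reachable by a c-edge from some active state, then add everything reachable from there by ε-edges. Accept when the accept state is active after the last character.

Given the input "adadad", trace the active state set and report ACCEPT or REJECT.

Answer: ACCEPT

Trace:
initial (ε-close {0}): {0,1,2}
'a' @ 1: {3,4}
'd' @ 2: {1,2,5}  ✓accept
'a' @ 3: {3,4}
'd' @ 4: {1,2,5}  ✓accept
'a' @ 5: {3,4}
'd' @ 6: {1,2,5}  ✓accept
final: {1,2,5}; accept 1 in set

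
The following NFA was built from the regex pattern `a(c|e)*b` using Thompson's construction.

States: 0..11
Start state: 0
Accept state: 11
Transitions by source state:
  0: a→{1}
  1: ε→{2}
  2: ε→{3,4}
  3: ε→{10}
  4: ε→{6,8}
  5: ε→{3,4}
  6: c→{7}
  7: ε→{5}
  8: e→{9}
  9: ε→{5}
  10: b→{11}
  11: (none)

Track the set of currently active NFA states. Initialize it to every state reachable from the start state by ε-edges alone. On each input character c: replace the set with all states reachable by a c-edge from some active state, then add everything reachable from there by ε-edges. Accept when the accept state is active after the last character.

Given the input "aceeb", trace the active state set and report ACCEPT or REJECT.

Answer: ACCEPT

Trace:
initial (ε-close {0}): {0}
'a' @ 1: {1,2,3,4,6,8,10}
'c' @ 2: {3,4,5,6,7,8,10}
'e' @ 3: {3,4,5,6,8,9,10}
'e' @ 4: {3,4,5,6,8,9,10}
'b' @ 5: {11}  (accept∈set)
final: {11}; accept 11 in set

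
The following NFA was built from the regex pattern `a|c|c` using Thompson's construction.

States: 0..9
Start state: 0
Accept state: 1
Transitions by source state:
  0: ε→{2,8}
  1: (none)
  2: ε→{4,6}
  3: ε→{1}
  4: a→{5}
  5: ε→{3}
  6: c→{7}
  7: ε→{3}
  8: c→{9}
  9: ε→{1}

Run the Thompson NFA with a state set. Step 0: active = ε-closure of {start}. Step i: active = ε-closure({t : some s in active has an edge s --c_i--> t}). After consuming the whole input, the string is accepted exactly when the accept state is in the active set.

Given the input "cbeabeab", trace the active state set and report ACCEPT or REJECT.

start: ε-closure({0}) = {0,2,4,6,8}
'c' @ 1: {1,3,7,9}  (accept∈set)
'b' @ 2: {}  — no active states
rest 'eabeab' ignored (set empty)
after full input: {}  (accept=1 not in)

Answer: REJECT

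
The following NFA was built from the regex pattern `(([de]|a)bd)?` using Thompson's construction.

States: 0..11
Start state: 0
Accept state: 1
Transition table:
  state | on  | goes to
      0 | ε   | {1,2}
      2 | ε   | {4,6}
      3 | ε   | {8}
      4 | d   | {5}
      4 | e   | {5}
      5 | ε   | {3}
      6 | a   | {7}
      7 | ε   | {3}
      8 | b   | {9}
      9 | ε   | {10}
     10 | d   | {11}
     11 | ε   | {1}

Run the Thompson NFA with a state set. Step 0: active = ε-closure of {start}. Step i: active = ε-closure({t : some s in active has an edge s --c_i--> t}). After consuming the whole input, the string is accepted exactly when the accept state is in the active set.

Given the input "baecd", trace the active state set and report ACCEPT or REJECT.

Answer: REJECT

Trace:
start: ε-closure({0}) = {0,1,2,4,6}
'b' @ 1: {}  — state set empty
rest 'aecd' ignored (set empty)
after full input: {}  (accept=1 not in)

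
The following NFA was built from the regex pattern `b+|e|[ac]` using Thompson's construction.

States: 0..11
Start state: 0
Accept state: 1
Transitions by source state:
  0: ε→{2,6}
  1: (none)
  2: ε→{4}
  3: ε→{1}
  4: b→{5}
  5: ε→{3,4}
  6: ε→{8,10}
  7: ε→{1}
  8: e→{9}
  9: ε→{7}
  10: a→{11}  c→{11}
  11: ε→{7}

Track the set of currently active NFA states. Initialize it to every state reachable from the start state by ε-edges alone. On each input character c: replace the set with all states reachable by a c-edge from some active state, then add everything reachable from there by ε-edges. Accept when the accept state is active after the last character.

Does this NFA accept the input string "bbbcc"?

initial (ε-close {0}): {0,2,4,6,8,10}
'b' @ 1: {1,3,4,5}  (accept∈set)
'b' @ 2: {1,3,4,5}  (accept∈set)
'b' @ 3: {1,3,4,5}  (accept∈set)
'c' @ 4: {}  — state set empty
rest 'c' ignored (set empty)
final: {}; accept 1 not in set

Answer: REJECT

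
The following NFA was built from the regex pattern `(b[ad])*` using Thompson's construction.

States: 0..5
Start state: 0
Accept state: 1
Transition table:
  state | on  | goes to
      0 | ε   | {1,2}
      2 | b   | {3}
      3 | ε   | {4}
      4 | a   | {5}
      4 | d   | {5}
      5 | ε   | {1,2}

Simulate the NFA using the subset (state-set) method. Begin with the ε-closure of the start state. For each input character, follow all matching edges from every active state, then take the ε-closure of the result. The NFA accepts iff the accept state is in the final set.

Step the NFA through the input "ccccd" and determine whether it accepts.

initial (ε-close {0}): {0,1,2}
'c' @ 1: {}  — state set empty
rest 'cccd' ignored (set empty)
end set {} — state 1 not in

Answer: REJECT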